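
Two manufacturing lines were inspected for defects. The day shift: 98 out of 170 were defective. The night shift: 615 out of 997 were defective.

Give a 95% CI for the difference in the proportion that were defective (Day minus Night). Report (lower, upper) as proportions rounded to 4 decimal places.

p̂₁ = 98/170 = 0.5765 and p̂₂ = 615/997 = 0.6169.
SE₁ = √(p̂₁(1−p̂₁)/n₁) = √(0.5765·0.4235/170) = 0.03790; SE₂ = √(0.6169·0.3831/997) = 0.01540.
Independent samples: SE of the difference = √(SE₁² + SE₂²) = √(0.00143641 + 0.00023716) = 0.04091.
z* for 95% confidence is 1.960, so the margin of error is 1.960 × 0.04091 = 0.08018.
Point estimate p̂₁ − p̂₂ = 0.5765 − 0.6169 = -0.0404.
-0.0404 ± 0.08018 → (-0.1206, 0.0398).

(-0.1206, 0.0398)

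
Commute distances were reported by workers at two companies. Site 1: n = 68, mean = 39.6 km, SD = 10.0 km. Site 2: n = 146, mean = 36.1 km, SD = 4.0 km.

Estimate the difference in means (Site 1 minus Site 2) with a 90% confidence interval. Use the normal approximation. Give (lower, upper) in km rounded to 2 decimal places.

(1.43, 5.57)

Standard errors of each mean: 10.0/√68 = 1.2127 and 4.0/√146 = 0.3310.
SE(x̄₁ − x̄₂) = √(1.2127² + 0.3310²) = 1.2571 for independent samples with unequal variances.
With z* = 1.645, the margin is 1.645 × 1.2571 = 2.0679.
x̄₁ − x̄₂ = 39.6 − 36.1 = 3.5000; the interval is 3.5000 ± 2.0679 = (1.43, 5.57).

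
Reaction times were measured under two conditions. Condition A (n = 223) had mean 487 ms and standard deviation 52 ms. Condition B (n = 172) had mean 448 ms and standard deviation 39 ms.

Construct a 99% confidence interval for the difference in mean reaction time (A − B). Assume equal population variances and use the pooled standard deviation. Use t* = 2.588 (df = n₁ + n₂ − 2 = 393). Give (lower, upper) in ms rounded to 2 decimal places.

Pooled variance s_p² = [222·52² + 171·39²] / (223+172−2) = 2189.2595, so s_p = 46.7895.
SE_diff = s_p·√(1/n₁ + 1/n₂) = 46.7895·√(1/223 + 1/172) = 4.7482.
t* = 2.588; margin = 2.588 × 4.7482 = 12.2883.
Difference = 487 − 448 = 39.0000.
39.0000 ± 12.2883 → (26.71, 51.29).

(26.71, 51.29)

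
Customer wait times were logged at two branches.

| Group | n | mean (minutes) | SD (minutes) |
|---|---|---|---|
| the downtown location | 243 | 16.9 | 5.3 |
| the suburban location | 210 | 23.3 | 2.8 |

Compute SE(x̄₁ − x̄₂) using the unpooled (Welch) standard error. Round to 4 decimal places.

Standard errors of each mean: 5.3/√243 = 0.3400 and 2.8/√210 = 0.1932.
SE(x̄₁ − x̄₂) = √(0.3400² + 0.1932²) = 0.3911 for independent samples with unequal variances.

0.3911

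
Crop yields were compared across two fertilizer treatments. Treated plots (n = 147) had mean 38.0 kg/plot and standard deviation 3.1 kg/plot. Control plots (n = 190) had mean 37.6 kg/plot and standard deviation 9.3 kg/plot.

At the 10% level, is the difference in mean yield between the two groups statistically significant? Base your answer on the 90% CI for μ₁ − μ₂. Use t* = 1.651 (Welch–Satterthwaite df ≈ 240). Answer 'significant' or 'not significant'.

not significant

Standard errors of each mean: 3.1/√147 = 0.2557 and 9.3/√190 = 0.6747.
SE(x̄₁ − x̄₂) = √(0.2557² + 0.6747²) = 0.7215 for independent samples with unequal variances.
With t* = 1.651, the margin is 1.651 × 0.7215 = 1.1912.
x̄₁ − x̄₂ = 38.0 − 37.6 = 0.4000; the interval is 0.4000 ± 1.1912 = (-0.7912, 1.5912).
The interval (-0.7912, 1.5912) contains 0, so the difference is not significant.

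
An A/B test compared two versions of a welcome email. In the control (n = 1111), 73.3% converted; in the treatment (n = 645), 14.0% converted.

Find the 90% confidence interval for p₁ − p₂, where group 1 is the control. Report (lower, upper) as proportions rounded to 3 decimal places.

(0.562, 0.624)

The two standard errors are √(0.7330×0.2670/1111) = 0.01327 and √(0.1400×0.8600/645) = 0.01366.
Because the samples are independent, SE_diff = √(0.01327² + 0.01366²) = 0.01904.
Using z* = 1.645 for 90%, ME = 1.645 × 0.01904 = 0.03132.
p̂₁ − p̂₂ = 0.5930; interval 0.5930 ± 0.03132 gives (0.562, 0.624).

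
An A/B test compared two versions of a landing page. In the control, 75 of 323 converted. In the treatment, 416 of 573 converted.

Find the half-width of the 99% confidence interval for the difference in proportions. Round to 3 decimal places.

p̂₁ = 75/323 = 0.2322 and p̂₂ = 416/573 = 0.7260.
SE₁ = √(p̂₁(1−p̂₁)/n₁) = √(0.2322·0.7678/323) = 0.02349; SE₂ = √(0.7260·0.2740/573) = 0.01863.
Independent samples: SE of the difference = √(SE₁² + SE₂²) = √(0.0005517801 + 0.0003470769) = 0.02998.
z* for 99% confidence is 2.576, so the margin of error is 2.576 × 0.02998 = 0.07723.

0.077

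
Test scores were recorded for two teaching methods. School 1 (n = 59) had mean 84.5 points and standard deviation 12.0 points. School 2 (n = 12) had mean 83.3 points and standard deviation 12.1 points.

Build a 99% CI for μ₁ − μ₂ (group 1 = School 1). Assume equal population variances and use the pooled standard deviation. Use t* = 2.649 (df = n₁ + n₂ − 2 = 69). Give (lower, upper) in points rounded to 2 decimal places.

s_p = √[((n₁−1)s₁² + (n₂−1)s₂²)/(n₁+n₂−2)] = √[(58·12.0² + 11·12.1²)/69] = 12.0160.
SE = 12.0160·√(1/59 + 1/12) = 3.8052.
With t* = 2.649, margin = 2.649 × 3.8052 = 10.0800.
x̄₁ − x̄₂ = 84.5 − 83.3 = 1.2000; interval 1.2000 ± 10.0800 = (-8.88, 11.28).

(-8.88, 11.28)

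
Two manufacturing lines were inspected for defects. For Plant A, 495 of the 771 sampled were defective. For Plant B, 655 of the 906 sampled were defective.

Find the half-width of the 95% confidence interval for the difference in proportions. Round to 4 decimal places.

Sample proportions: 495/771 = 0.6420, 655/906 = 0.7230.
Each SE is √(p̂(1−p̂)/n): √(0.6420·0.3580/771) = 0.01727 and √(0.7230·0.2770/906) = 0.01487.
SE(p̂₁ − p̂₂) = √(SE₁² + SE₂²) = √(0.0002982529 + 0.0002211169) = 0.02279, since the two samples are independent.
At 95% confidence z* = 1.960; margin = 1.960 × 0.02279 = 0.04467.

0.0447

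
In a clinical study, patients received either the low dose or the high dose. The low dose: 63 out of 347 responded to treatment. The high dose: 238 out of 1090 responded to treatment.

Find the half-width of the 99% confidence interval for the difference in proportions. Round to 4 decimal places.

First, p̂₁ = 63/347 = 0.1816; p̂₂ = 238/1090 = 0.2183.
The two standard errors are √(0.1816×0.8184/347) = 0.02070 and √(0.2183×0.7817/1090) = 0.01251.
Because the samples are independent, SE_diff = √(0.02070² + 0.01251²) = 0.02419.
Using z* = 2.576 for 99%, ME = 2.576 × 0.02419 = 0.06231.

0.0623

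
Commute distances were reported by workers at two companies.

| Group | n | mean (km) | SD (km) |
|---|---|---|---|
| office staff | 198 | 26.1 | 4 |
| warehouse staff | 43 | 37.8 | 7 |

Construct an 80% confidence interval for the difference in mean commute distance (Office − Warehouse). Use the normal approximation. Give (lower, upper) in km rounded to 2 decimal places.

(-13.12, -10.28)

Standard errors of each mean: 4/√198 = 0.2843 and 7/√43 = 1.0675.
SE(x̄₁ − x̄₂) = √(0.2843² + 1.0675²) = 1.1047 for independent samples with unequal variances.
With z* = 1.282, the margin is 1.282 × 1.1047 = 1.4162.
x̄₁ − x̄₂ = 26.1 − 37.8 = -11.7000; the interval is -11.7000 ± 1.4162 = (-13.12, -10.28).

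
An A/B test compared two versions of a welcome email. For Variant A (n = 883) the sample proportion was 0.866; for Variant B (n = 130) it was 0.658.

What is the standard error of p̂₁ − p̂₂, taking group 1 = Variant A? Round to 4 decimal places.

The two standard errors are √(0.8660×0.1340/883) = 0.01146 and √(0.6580×0.3420/130) = 0.04161.
Because the samples are independent, SE_diff = √(0.01146² + 0.04161²) = 0.04316.

0.0432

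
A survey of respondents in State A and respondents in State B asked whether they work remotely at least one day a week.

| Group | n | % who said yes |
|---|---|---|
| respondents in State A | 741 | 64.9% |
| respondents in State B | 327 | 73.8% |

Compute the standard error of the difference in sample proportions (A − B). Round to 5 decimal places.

Each SE is √(p̂(1−p̂)/n): √(0.6490·0.3510/741) = 0.01753 and √(0.7380·0.2620/327) = 0.02432.
SE(p̂₁ − p̂₂) = √(SE₁² + SE₂²) = √(0.0003073009 + 0.0005914624) = 0.02998, since the two samples are independent.

0.02998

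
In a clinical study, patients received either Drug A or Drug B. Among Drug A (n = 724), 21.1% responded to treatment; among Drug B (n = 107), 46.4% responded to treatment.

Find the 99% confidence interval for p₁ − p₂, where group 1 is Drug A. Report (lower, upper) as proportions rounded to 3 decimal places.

(-0.383, -0.123)

Each SE is √(p̂(1−p̂)/n): √(0.2110·0.7890/724) = 0.01516 and √(0.4640·0.5360/107) = 0.04821.
SE(p̂₁ − p̂₂) = √(SE₁² + SE₂²) = √(0.0002298256 + 0.0023242041) = 0.05054, since the two samples are independent.
At 99% confidence z* = 2.576; margin = 2.576 × 0.05054 = 0.13019.
The difference is 0.2110 − 0.4640 = -0.2530, so the interval is -0.2530 ± 0.13019 = (-0.383, -0.123).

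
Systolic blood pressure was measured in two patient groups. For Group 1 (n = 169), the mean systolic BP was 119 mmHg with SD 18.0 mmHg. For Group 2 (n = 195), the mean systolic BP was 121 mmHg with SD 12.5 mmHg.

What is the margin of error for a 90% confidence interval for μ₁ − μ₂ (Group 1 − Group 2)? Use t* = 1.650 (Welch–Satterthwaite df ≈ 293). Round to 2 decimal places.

SE₁ = s₁/√n₁ = 18.0/√169 = 1.3846; SE₂ = 12.5/√195 = 0.8951.
Independent samples, unequal variances: SE_diff = √(SE₁² + SE₂²) = √(1.91711716 + 0.80120401) = 1.6487.
t* = 1.650, so margin of error = 1.650 × 1.6487 = 2.7204.

2.72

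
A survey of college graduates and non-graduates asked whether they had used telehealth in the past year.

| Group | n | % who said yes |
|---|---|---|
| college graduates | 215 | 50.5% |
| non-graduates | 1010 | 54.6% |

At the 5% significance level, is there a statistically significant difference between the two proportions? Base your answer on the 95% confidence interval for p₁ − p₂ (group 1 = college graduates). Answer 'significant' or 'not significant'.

not significant

Each SE is √(p̂(1−p̂)/n): √(0.5050·0.4950/215) = 0.03410 and √(0.5460·0.4540/1010) = 0.01567.
SE(p̂₁ − p̂₂) = √(SE₁² + SE₂²) = √(0.00116281 + 0.0002455489) = 0.03753, since the two samples are independent.
At 95% confidence z* = 1.960; margin = 1.960 × 0.03753 = 0.07356.
The difference is 0.5050 − 0.5460 = -0.0410, so the interval is -0.0410 ± 0.07356 = (-0.11456, 0.03256).
The interval (-0.11456, 0.03256) contains 0, so the difference is not significant.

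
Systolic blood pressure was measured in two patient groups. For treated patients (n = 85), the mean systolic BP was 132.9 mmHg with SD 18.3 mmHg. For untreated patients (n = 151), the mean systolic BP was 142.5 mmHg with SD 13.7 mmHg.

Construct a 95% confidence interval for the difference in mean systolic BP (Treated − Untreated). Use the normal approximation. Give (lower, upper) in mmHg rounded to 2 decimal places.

SE₁ = s₁/√n₁ = 18.3/√85 = 1.9849; SE₂ = 13.7/√151 = 1.1149.
Independent samples, unequal variances: SE_diff = √(SE₁² + SE₂²) = √(3.93982801 + 1.24300201) = 2.2766.
z* = 1.960, so margin of error = 1.960 × 2.2766 = 4.4621.
Difference in means = 132.9 − 142.5 = -9.6000.
-9.6000 ± 4.4621 → (-14.06, -5.14).

(-14.06, -5.14)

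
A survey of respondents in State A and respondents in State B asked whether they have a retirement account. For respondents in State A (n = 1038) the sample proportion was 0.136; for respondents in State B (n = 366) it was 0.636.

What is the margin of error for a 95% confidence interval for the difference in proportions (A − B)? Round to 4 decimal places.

The two standard errors are √(0.1360×0.8640/1038) = 0.01064 and √(0.6360×0.3640/366) = 0.02515.
Because the samples are independent, SE_diff = √(0.01064² + 0.02515²) = 0.02731.
Using z* = 1.960 for 95%, ME = 1.960 × 0.02731 = 0.05353.

0.0535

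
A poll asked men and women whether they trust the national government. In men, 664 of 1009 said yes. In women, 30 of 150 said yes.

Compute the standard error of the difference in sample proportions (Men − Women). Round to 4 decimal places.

Sample proportions: 664/1009 = 0.6581, 30/150 = 0.2000.
Each SE is √(p̂(1−p̂)/n): √(0.6581·0.3419/1009) = 0.01493 and √(0.2000·0.8000/150) = 0.03266.
SE(p̂₁ − p̂₂) = √(SE₁² + SE₂²) = √(0.0002229049 + 0.0010666756) = 0.03591, since the two samples are independent.

0.0359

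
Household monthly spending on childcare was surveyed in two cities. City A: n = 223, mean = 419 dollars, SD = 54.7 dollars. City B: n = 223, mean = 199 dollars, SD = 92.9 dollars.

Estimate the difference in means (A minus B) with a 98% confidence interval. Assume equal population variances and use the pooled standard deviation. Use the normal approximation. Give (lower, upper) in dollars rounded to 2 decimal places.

(203.21, 236.79)

Pooled variance s_p² = [222·54.7² + 222·92.9²] / (223+223−2) = 5811.2500, so s_p = 76.2316.
SE_diff = s_p·√(1/n₁ + 1/n₂) = 76.2316·√(1/223 + 1/223) = 7.2193.
z* = 2.326; margin = 2.326 × 7.2193 = 16.7921.
Difference = 419 − 199 = 220.0000.
220.0000 ± 16.7921 → (203.21, 236.79).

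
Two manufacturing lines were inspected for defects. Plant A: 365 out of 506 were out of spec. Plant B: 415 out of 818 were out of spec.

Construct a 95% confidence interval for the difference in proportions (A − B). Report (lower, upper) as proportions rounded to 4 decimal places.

Sample proportions: 365/506 = 0.7213, 415/818 = 0.5073.
Each SE is √(p̂(1−p̂)/n): √(0.7213·0.2787/506) = 0.01993 and √(0.5073·0.4927/818) = 0.01748.
SE(p̂₁ − p̂₂) = √(SE₁² + SE₂²) = √(0.0003972049 + 0.0003055504) = 0.02651, since the two samples are independent.
At 95% confidence z* = 1.960; margin = 1.960 × 0.02651 = 0.05196.
The difference is 0.7213 − 0.5073 = 0.2140, so the interval is 0.2140 ± 0.05196 = (0.1620, 0.2660).

(0.1620, 0.2660)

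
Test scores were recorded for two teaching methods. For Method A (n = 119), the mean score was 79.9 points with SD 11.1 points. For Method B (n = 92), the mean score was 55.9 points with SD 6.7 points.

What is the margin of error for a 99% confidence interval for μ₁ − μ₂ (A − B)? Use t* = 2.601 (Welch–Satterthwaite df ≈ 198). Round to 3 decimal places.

SE₁ = s₁/√n₁ = 11.1/√119 = 1.0175; SE₂ = 6.7/√92 = 0.6985.
Independent samples, unequal variances: SE_diff = √(SE₁² + SE₂²) = √(1.03530625 + 0.48790225) = 1.2342.
t* = 2.601, so margin of error = 2.601 × 1.2342 = 3.2102.

3.210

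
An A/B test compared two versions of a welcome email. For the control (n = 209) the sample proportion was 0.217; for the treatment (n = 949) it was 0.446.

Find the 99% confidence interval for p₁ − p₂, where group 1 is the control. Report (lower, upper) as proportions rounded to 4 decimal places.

(-0.3134, -0.1446)

SE₁ = √(p̂₁(1−p̂₁)/n₁) = √(0.2170·0.7830/209) = 0.02851; SE₂ = √(0.4460·0.5540/949) = 0.01614.
Independent samples: SE of the difference = √(SE₁² + SE₂²) = √(0.0008128201 + 0.0002604996) = 0.03276.
z* for 99% confidence is 2.576, so the margin of error is 2.576 × 0.03276 = 0.08439.
Point estimate p̂₁ − p̂₂ = 0.2170 − 0.4460 = -0.2290.
-0.2290 ± 0.08439 → (-0.3134, -0.1446).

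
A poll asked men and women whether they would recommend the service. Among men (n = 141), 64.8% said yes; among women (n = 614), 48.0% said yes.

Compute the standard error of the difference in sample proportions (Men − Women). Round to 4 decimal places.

The two standard errors are √(0.6480×0.3520/141) = 0.04022 and √(0.4800×0.5200/614) = 0.02016.
Because the samples are independent, SE_diff = √(0.04022² + 0.02016²) = 0.04499.

0.0450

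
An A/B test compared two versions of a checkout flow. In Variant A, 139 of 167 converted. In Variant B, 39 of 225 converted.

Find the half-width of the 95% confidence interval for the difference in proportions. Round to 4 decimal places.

First, p̂₁ = 139/167 = 0.8323; p̂₂ = 39/225 = 0.1733.
The two standard errors are √(0.8323×0.1677/167) = 0.02891 and √(0.1733×0.8267/225) = 0.02523.
Because the samples are independent, SE_diff = √(0.02891² + 0.02523²) = 0.03837.
Using z* = 1.960 for 95%, ME = 1.960 × 0.03837 = 0.07521.

0.0752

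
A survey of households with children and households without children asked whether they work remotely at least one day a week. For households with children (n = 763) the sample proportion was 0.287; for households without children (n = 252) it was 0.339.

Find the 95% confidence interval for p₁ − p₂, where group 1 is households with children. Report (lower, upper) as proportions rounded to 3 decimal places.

The two standard errors are √(0.2870×0.7130/763) = 0.01638 and √(0.3390×0.6610/252) = 0.02982.
Because the samples are independent, SE_diff = √(0.01638² + 0.02982²) = 0.03402.
Using z* = 1.960 for 95%, ME = 1.960 × 0.03402 = 0.06668.
p̂₁ − p̂₂ = -0.0520; interval -0.0520 ± 0.06668 gives (-0.119, 0.015).

(-0.119, 0.015)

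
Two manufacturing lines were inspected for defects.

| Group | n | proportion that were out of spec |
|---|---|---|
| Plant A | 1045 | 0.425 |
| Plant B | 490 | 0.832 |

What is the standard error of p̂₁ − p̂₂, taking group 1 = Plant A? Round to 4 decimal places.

Each SE is √(p̂(1−p̂)/n): √(0.4250·0.5750/1045) = 0.01529 and √(0.8320·0.1680/490) = 0.01689.
SE(p̂₁ − p̂₂) = √(SE₁² + SE₂²) = √(0.0002337841 + 0.0002852721) = 0.02278, since the two samples are independent.

0.0228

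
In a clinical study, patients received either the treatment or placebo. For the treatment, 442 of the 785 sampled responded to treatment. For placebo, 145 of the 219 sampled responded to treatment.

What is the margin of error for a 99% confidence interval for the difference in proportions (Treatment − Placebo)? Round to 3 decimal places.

0.094

p̂₁ = 442/785 = 0.5631 and p̂₂ = 145/219 = 0.6621.
SE₁ = √(p̂₁(1−p̂₁)/n₁) = √(0.5631·0.4369/785) = 0.01770; SE₂ = √(0.6621·0.3379/219) = 0.03196.
Independent samples: SE of the difference = √(SE₁² + SE₂²) = √(0.00031329 + 0.0010214416) = 0.03653.
z* for 99% confidence is 2.576, so the margin of error is 2.576 × 0.03653 = 0.09410.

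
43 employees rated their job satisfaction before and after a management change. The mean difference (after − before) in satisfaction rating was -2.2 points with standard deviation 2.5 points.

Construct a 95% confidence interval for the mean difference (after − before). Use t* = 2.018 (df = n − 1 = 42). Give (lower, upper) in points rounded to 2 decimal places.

Paired design: SE = s_d/√n = 2.5/√43 = 0.3812.
t* = 2.018; margin of error = 2.018 × 0.3812 = 0.7693.
-2.2 ± 0.7693 → (-2.97, -1.43).

(-2.97, -1.43)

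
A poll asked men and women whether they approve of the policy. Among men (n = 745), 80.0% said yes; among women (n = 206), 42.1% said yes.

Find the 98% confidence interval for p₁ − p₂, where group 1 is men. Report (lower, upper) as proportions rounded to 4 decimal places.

(0.2920, 0.4660)

The two standard errors are √(0.8000×0.2000/745) = 0.01465 and √(0.4210×0.5790/206) = 0.03440.
Because the samples are independent, SE_diff = √(0.01465² + 0.03440²) = 0.03739.
Using z* = 2.326 for 98%, ME = 2.326 × 0.03739 = 0.08697.
p̂₁ − p̂₂ = 0.3790; interval 0.3790 ± 0.08697 gives (0.2920, 0.4660).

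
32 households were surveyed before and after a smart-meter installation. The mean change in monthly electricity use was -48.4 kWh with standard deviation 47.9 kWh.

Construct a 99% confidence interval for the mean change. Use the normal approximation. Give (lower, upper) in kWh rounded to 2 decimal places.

(-70.21, -26.59)

This is a matched-pairs design, so SE = s_d/√n = 47.9/√32 = 8.4676.
Margin = 2.576 × 8.4676 = 21.8125; the interval is -48.4 ± 21.8125 = (-70.21, -26.59).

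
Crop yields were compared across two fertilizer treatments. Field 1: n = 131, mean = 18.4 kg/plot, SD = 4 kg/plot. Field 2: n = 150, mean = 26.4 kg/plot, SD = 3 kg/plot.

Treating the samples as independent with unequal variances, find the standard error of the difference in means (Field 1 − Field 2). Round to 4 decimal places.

Per-group SEs: s₁/√n₁ = 4/√131 = 0.3495, s₂/√n₂ = 3/√150 = 0.2449.
Unpooled SE of the difference: √(0.12215025 + 0.05997601) = 0.4268.

0.4268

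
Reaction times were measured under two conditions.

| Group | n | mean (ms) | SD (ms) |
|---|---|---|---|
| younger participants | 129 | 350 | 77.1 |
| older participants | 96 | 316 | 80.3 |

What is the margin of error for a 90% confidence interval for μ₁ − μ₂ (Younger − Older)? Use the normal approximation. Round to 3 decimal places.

Per-group SEs: s₁/√n₁ = 77.1/√129 = 6.7883, s₂/√n₂ = 80.3/√96 = 8.1956.
Unpooled SE of the difference: √(46.08101689 + 67.16785936) = 10.6418.
Margin of error = z* · SE = 1.645 × 10.6418 = 17.5058.

17.506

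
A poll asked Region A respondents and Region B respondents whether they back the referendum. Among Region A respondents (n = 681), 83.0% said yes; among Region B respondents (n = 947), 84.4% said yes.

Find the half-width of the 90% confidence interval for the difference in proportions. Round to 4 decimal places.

Each SE is √(p̂(1−p̂)/n): √(0.8300·0.1700/681) = 0.01439 and √(0.8440·0.1560/947) = 0.01179.
SE(p̂₁ − p̂₂) = √(SE₁² + SE₂²) = √(0.0002070721 + 0.0001390041) = 0.01860, since the two samples are independent.
At 90% confidence z* = 1.645; margin = 1.645 × 0.01860 = 0.03060.

0.0306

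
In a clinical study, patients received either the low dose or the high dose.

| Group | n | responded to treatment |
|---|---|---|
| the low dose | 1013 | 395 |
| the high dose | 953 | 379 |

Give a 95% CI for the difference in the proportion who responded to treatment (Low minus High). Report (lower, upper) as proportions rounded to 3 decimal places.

First, p̂₁ = 395/1013 = 0.3899; p̂₂ = 379/953 = 0.3977.
The two standard errors are √(0.3899×0.6101/1013) = 0.01532 and √(0.3977×0.6023/953) = 0.01585.
Because the samples are independent, SE_diff = √(0.01532² + 0.01585²) = 0.02204.
Using z* = 1.960 for 95%, ME = 1.960 × 0.02204 = 0.04320.
p̂₁ − p̂₂ = -0.0078; interval -0.0078 ± 0.04320 gives (-0.051, 0.035).

(-0.051, 0.035)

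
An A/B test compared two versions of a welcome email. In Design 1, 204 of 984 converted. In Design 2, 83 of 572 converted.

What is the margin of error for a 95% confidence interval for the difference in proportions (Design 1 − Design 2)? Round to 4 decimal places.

Sample proportions: 204/984 = 0.2073, 83/572 = 0.1451.
Each SE is √(p̂(1−p̂)/n): √(0.2073·0.7927/984) = 0.01292 and √(0.1451·0.8549/572) = 0.01473.
SE(p̂₁ − p̂₂) = √(SE₁² + SE₂²) = √(0.0001669264 + 0.0002169729) = 0.01959, since the two samples are independent.
At 95% confidence z* = 1.960; margin = 1.960 × 0.01959 = 0.03840.

0.0384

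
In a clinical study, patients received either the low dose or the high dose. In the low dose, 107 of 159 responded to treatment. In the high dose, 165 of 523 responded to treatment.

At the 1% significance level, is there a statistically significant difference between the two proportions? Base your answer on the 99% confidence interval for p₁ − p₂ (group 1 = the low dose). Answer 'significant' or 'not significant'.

significant

p̂₁ = 107/159 = 0.6730 and p̂₂ = 165/523 = 0.3155.
SE₁ = √(p̂₁(1−p̂₁)/n₁) = √(0.6730·0.3270/159) = 0.03720; SE₂ = √(0.3155·0.6845/523) = 0.02032.
Independent samples: SE of the difference = √(SE₁² + SE₂²) = √(0.00138384 + 0.0004129024) = 0.04239.
z* for 99% confidence is 2.576, so the margin of error is 2.576 × 0.04239 = 0.10920.
Point estimate p̂₁ − p̂₂ = 0.6730 − 0.3155 = 0.3575.
0.3575 ± 0.10920 → (0.24830, 0.46670).
The interval (0.24830, 0.46670) does not contain 0, so the difference is significant.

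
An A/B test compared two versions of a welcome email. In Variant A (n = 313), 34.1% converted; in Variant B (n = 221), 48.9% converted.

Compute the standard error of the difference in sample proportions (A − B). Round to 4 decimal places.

Each SE is √(p̂(1−p̂)/n): √(0.3410·0.6590/313) = 0.02679 and √(0.4890·0.5110/221) = 0.03363.
SE(p̂₁ − p̂₂) = √(SE₁² + SE₂²) = √(0.0007177041 + 0.0011309769) = 0.04300, since the two samples are independent.

0.0430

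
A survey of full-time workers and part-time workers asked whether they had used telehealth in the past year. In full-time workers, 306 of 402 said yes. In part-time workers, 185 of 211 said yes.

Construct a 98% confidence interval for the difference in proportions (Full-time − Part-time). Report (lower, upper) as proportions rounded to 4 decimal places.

Sample proportions: 306/402 = 0.7612, 185/211 = 0.8768.
Each SE is √(p̂(1−p̂)/n): √(0.7612·0.2388/402) = 0.02126 and √(0.8768·0.1232/211) = 0.02263.
SE(p̂₁ − p̂₂) = √(SE₁² + SE₂²) = √(0.0004519876 + 0.0005121169) = 0.03105, since the two samples are independent.
At 98% confidence z* = 2.326; margin = 2.326 × 0.03105 = 0.07222.
The difference is 0.7612 − 0.8768 = -0.1156, so the interval is -0.1156 ± 0.07222 = (-0.1878, -0.0434).

(-0.1878, -0.0434)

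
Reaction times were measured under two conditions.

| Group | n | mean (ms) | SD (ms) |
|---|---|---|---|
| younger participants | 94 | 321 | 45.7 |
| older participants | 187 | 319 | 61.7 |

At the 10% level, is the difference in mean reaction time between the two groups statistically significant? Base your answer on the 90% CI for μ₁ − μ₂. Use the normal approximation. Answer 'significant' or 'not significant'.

not significant

Standard errors of each mean: 45.7/√94 = 4.7136 and 61.7/√187 = 4.5120.
SE(x̄₁ − x̄₂) = √(4.7136² + 4.5120²) = 6.5250 for independent samples with unequal variances.
With z* = 1.645, the margin is 1.645 × 6.5250 = 10.7336.
x̄₁ − x̄₂ = 321 − 319 = 2.0000; the interval is 2.0000 ± 10.7336 = (-8.7336, 12.7336).
The interval (-8.7336, 12.7336) contains 0, so the difference is not significant.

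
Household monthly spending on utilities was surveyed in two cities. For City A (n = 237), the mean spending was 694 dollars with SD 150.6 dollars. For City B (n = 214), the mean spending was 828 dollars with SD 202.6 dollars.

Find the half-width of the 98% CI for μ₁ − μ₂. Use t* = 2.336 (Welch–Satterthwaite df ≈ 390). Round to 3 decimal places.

Standard errors of each mean: 150.6/√237 = 9.7825 and 202.6/√214 = 13.8495.
SE(x̄₁ − x̄₂) = √(9.7825² + 13.8495²) = 16.9560 for independent samples with unequal variances.
With t* = 2.336, the margin is 2.336 × 16.9560 = 39.6092.

39.609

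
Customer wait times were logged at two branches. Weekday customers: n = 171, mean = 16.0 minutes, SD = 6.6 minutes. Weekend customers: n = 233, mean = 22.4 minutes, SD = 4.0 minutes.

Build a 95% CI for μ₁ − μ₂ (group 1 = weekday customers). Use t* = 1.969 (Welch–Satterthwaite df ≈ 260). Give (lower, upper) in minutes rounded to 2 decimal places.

(-7.52, -5.28)

Per-group SEs: s₁/√n₁ = 6.6/√171 = 0.5047, s₂/√n₂ = 4.0/√233 = 0.2620.
Unpooled SE of the difference: √(0.25472209 + 0.068644) = 0.5687.
Margin of error = t* · SE = 1.969 × 0.5687 = 1.1198.
x̄₁ − x̄₂ = 16.0 − 22.4 = -6.4000.
CI: -6.4000 ± 1.1198 = (-7.52, -5.28).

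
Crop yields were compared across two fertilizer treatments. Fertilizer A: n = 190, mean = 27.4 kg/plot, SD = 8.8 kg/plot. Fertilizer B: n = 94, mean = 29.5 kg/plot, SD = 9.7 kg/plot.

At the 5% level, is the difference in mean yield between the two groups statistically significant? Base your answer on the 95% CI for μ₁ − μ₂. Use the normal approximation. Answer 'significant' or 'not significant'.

Per-group SEs: s₁/√n₁ = 8.8/√190 = 0.6384, s₂/√n₂ = 9.7/√94 = 1.0005.
Unpooled SE of the difference: √(0.40755456 + 1.00100025) = 1.1868.
Margin of error = z* · SE = 1.960 × 1.1868 = 2.3261.
x̄₁ − x̄₂ = 27.4 − 29.5 = -2.1000.
CI: -2.1000 ± 2.3261 = (-4.4261, 0.2261).
The interval (-4.4261, 0.2261) contains 0, so the difference is not significant.

not significant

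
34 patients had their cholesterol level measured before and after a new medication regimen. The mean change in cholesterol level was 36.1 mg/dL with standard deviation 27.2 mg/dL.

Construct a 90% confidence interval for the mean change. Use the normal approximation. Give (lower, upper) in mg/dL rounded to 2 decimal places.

This is a matched-pairs design, so SE = s_d/√n = 27.2/√34 = 4.6648.
Margin = 1.645 × 4.6648 = 7.6736; the interval is 36.1 ± 7.6736 = (28.43, 43.77).

(28.43, 43.77)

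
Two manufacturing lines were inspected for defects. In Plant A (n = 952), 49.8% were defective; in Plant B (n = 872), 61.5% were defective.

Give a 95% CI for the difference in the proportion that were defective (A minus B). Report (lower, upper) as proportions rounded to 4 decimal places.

SE₁ = √(p̂₁(1−p̂₁)/n₁) = √(0.4980·0.5020/952) = 0.01620; SE₂ = √(0.6150·0.3850/872) = 0.01648.
Independent samples: SE of the difference = √(SE₁² + SE₂²) = √(0.00026244 + 0.0002715904) = 0.02311.
z* for 95% confidence is 1.960, so the margin of error is 1.960 × 0.02311 = 0.04530.
Point estimate p̂₁ − p̂₂ = 0.4980 − 0.6150 = -0.1170.
-0.1170 ± 0.04530 → (-0.1623, -0.0717).

(-0.1623, -0.0717)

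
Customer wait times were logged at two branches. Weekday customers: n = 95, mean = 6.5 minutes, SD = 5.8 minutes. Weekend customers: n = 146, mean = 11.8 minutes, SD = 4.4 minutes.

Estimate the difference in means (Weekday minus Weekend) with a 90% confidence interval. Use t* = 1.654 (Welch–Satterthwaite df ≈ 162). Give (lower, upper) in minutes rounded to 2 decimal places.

(-6.45, -4.15)

Standard errors of each mean: 5.8/√95 = 0.5951 and 4.4/√146 = 0.3641.
SE(x̄₁ − x̄₂) = √(0.5951² + 0.3641²) = 0.6976 for independent samples with unequal variances.
With t* = 1.654, the margin is 1.654 × 0.6976 = 1.1538.
x̄₁ − x̄₂ = 6.5 − 11.8 = -5.3000; the interval is -5.3000 ± 1.1538 = (-6.45, -4.15).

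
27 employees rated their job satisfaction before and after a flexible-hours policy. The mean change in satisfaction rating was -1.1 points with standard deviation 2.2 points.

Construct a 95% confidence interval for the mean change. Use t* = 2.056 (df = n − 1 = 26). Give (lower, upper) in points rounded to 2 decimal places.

Paired design: SE = s_d/√n = 2.2/√27 = 0.4234.
t* = 2.056; margin of error = 2.056 × 0.4234 = 0.8705.
-1.1 ± 0.8705 → (-1.97, -0.23).

(-1.97, -0.23)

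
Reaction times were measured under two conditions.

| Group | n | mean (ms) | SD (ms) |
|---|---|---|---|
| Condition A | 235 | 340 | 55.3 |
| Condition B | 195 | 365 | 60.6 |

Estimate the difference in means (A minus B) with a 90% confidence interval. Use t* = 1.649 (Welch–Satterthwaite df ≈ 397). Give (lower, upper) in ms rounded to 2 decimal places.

(-34.31, -15.69)

Per-group SEs: s₁/√n₁ = 55.3/√235 = 3.6074, s₂/√n₂ = 60.6/√195 = 4.3397.
Unpooled SE of the difference: √(13.01333476 + 18.83299609) = 5.6433.
Margin of error = t* · SE = 1.649 × 5.6433 = 9.3058.
x̄₁ − x̄₂ = 340 − 365 = -25.0000.
CI: -25.0000 ± 9.3058 = (-34.31, -15.69).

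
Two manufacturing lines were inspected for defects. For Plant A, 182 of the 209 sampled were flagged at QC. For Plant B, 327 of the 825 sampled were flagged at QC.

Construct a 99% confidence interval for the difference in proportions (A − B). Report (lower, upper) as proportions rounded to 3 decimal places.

(0.400, 0.549)

First, p̂₁ = 182/209 = 0.8708; p̂₂ = 327/825 = 0.3964.
The two standard errors are √(0.8708×0.1292/209) = 0.02320 and √(0.3964×0.6036/825) = 0.01703.
Because the samples are independent, SE_diff = √(0.02320² + 0.01703²) = 0.02878.
Using z* = 2.576 for 99%, ME = 2.576 × 0.02878 = 0.07414.
p̂₁ − p̂₂ = 0.4744; interval 0.4744 ± 0.07414 gives (0.400, 0.549).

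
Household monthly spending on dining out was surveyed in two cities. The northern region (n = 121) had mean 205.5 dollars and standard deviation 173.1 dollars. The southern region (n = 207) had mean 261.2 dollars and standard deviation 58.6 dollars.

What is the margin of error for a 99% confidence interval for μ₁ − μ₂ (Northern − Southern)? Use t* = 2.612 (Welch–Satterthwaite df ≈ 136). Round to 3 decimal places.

42.458

Standard errors of each mean: 173.1/√121 = 15.7364 and 58.6/√207 = 4.0730.
SE(x̄₁ − x̄₂) = √(15.7364² + 4.0730²) = 16.2550 for independent samples with unequal variances.
With t* = 2.612, the margin is 2.612 × 16.2550 = 42.4581.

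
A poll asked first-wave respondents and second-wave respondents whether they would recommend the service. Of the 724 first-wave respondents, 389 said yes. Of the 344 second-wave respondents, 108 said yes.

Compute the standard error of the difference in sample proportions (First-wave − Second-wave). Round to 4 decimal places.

0.0311

First, p̂₁ = 389/724 = 0.5373; p̂₂ = 108/344 = 0.3140.
The two standard errors are √(0.5373×0.4627/724) = 0.01853 and √(0.3140×0.6860/344) = 0.02502.
Because the samples are independent, SE_diff = √(0.01853² + 0.02502²) = 0.03113.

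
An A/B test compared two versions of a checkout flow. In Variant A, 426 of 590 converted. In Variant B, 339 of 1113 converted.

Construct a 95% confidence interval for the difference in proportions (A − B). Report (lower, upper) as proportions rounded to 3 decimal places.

(0.372, 0.463)

Sample proportions: 426/590 = 0.7220, 339/1113 = 0.3046.
Each SE is √(p̂(1−p̂)/n): √(0.7220·0.2780/590) = 0.01844 and √(0.3046·0.6954/1113) = 0.01380.
SE(p̂₁ − p̂₂) = √(SE₁² + SE₂²) = √(0.0003400336 + 0.00019044) = 0.02303, since the two samples are independent.
At 95% confidence z* = 1.960; margin = 1.960 × 0.02303 = 0.04514.
The difference is 0.7220 − 0.3046 = 0.4174, so the interval is 0.4174 ± 0.04514 = (0.372, 0.463).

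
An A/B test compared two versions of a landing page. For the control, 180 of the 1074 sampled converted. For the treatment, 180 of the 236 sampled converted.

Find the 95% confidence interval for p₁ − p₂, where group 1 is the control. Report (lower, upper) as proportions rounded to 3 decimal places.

(-0.654, -0.536)

p̂₁ = 180/1074 = 0.1676 and p̂₂ = 180/236 = 0.7627.
SE₁ = √(p̂₁(1−p̂₁)/n₁) = √(0.1676·0.8324/1074) = 0.01140; SE₂ = √(0.7627·0.2373/236) = 0.02769.
Independent samples: SE of the difference = √(SE₁² + SE₂²) = √(0.00012996 + 0.0007667361) = 0.02994.
z* for 95% confidence is 1.960, so the margin of error is 1.960 × 0.02994 = 0.05868.
Point estimate p̂₁ − p̂₂ = 0.1676 − 0.7627 = -0.5951.
-0.5951 ± 0.05868 → (-0.654, -0.536).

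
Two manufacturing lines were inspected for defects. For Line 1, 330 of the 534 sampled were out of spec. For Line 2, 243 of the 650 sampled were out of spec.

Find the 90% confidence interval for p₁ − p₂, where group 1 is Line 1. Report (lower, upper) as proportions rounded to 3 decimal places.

p̂₁ = 330/534 = 0.6180 and p̂₂ = 243/650 = 0.3738.
SE₁ = √(p̂₁(1−p̂₁)/n₁) = √(0.6180·0.3820/534) = 0.02103; SE₂ = √(0.3738·0.6262/650) = 0.01898.
Independent samples: SE of the difference = √(SE₁² + SE₂²) = √(0.0004422609 + 0.0003602404) = 0.02833.
z* for 90% confidence is 1.645, so the margin of error is 1.645 × 0.02833 = 0.04660.
Point estimate p̂₁ − p̂₂ = 0.6180 − 0.3738 = 0.2442.
0.2442 ± 0.04660 → (0.198, 0.291).

(0.198, 0.291)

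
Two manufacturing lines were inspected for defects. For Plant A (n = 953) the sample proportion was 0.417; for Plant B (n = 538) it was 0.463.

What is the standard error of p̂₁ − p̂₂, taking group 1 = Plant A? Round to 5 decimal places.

The two standard errors are √(0.4170×0.5830/953) = 0.01597 and √(0.4630×0.5370/538) = 0.02150.
Because the samples are independent, SE_diff = √(0.01597² + 0.02150²) = 0.02678.

0.02678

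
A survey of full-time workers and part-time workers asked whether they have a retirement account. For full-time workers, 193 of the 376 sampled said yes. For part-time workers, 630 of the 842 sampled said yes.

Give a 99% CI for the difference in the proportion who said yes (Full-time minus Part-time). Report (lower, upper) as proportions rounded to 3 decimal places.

(-0.312, -0.158)

Sample proportions: 193/376 = 0.5133, 630/842 = 0.7482.
Each SE is √(p̂(1−p̂)/n): √(0.5133·0.4867/376) = 0.02578 and √(0.7482·0.2518/842) = 0.01496.
SE(p̂₁ − p̂₂) = √(SE₁² + SE₂²) = √(0.0006646084 + 0.0002238016) = 0.02981, since the two samples are independent.
At 99% confidence z* = 2.576; margin = 2.576 × 0.02981 = 0.07679.
The difference is 0.5133 − 0.7482 = -0.2349, so the interval is -0.2349 ± 0.07679 = (-0.312, -0.158).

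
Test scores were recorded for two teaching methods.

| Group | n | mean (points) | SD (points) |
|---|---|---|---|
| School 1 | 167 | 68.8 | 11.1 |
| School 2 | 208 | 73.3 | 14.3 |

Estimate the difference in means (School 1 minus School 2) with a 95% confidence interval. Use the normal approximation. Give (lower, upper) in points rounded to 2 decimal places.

(-7.07, -1.93)

Per-group SEs: s₁/√n₁ = 11.1/√167 = 0.8589, s₂/√n₂ = 14.3/√208 = 0.9915.
Unpooled SE of the difference: √(0.73770921 + 0.98307225) = 1.3118.
Margin of error = z* · SE = 1.960 × 1.3118 = 2.5711.
x̄₁ − x̄₂ = 68.8 − 73.3 = -4.5000.
CI: -4.5000 ± 2.5711 = (-7.07, -1.93).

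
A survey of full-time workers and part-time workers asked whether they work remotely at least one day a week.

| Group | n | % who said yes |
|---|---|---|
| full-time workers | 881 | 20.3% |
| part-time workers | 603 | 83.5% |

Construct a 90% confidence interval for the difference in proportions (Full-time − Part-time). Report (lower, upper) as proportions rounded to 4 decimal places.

(-0.6654, -0.5986)

Each SE is √(p̂(1−p̂)/n): √(0.2030·0.7970/881) = 0.01355 and √(0.8350·0.1650/603) = 0.01512.
SE(p̂₁ − p̂₂) = √(SE₁² + SE₂²) = √(0.0001836025 + 0.0002286144) = 0.02030, since the two samples are independent.
At 90% confidence z* = 1.645; margin = 1.645 × 0.02030 = 0.03339.
The difference is 0.2030 − 0.8350 = -0.6320, so the interval is -0.6320 ± 0.03339 = (-0.6654, -0.5986).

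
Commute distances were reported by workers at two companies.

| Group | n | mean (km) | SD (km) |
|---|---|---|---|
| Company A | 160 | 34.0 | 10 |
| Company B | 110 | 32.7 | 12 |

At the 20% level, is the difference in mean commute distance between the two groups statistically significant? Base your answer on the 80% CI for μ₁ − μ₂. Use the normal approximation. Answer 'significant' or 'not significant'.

not significant

SE₁ = s₁/√n₁ = 10/√160 = 0.7906; SE₂ = 12/√110 = 1.1442.
Independent samples, unequal variances: SE_diff = √(SE₁² + SE₂²) = √(0.62504836 + 1.30919364) = 1.3908.
z* = 1.282, so margin of error = 1.282 × 1.3908 = 1.7830.
Difference in means = 34.0 − 32.7 = 1.3000.
1.3000 ± 1.7830 → (-0.4830, 3.0830).
The interval (-0.4830, 3.0830) contains 0, so the difference is not significant.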